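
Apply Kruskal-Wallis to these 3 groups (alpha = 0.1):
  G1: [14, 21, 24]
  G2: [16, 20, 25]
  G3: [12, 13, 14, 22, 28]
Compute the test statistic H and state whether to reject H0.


Step 1: Combine all N = 11 observations and assign midranks.
sorted (value, group, rank): (12,G3,1), (13,G3,2), (14,G1,3.5), (14,G3,3.5), (16,G2,5), (20,G2,6), (21,G1,7), (22,G3,8), (24,G1,9), (25,G2,10), (28,G3,11)
Step 2: Sum ranks within each group.
R_1 = 19.5 (n_1 = 3)
R_2 = 21 (n_2 = 3)
R_3 = 25.5 (n_3 = 5)
Step 3: H = 12/(N(N+1)) * sum(R_i^2/n_i) - 3(N+1)
     = 12/(11*12) * (19.5^2/3 + 21^2/3 + 25.5^2/5) - 3*12
     = 0.090909 * 403.8 - 36
     = 0.709091.
Step 4: Ties present; correction factor C = 1 - 6/(11^3 - 11) = 0.995455. Corrected H = 0.709091 / 0.995455 = 0.712329.
Step 5: Under H0, H ~ chi^2(2); p-value = 0.700357.
Step 6: alpha = 0.1. fail to reject H0.

H = 0.7123, df = 2, p = 0.700357, fail to reject H0.


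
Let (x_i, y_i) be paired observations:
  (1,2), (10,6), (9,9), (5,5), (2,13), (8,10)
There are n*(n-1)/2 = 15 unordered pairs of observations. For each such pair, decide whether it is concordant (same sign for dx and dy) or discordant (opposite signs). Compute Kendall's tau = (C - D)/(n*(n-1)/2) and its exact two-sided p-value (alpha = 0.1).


Step 1: Enumerate the 15 unordered pairs (i,j) with i<j and classify each by sign(x_j-x_i) * sign(y_j-y_i).
  (1,2):dx=+9,dy=+4->C; (1,3):dx=+8,dy=+7->C; (1,4):dx=+4,dy=+3->C; (1,5):dx=+1,dy=+11->C
  (1,6):dx=+7,dy=+8->C; (2,3):dx=-1,dy=+3->D; (2,4):dx=-5,dy=-1->C; (2,5):dx=-8,dy=+7->D
  (2,6):dx=-2,dy=+4->D; (3,4):dx=-4,dy=-4->C; (3,5):dx=-7,dy=+4->D; (3,6):dx=-1,dy=+1->D
  (4,5):dx=-3,dy=+8->D; (4,6):dx=+3,dy=+5->C; (5,6):dx=+6,dy=-3->D
Step 2: C = 8, D = 7, total pairs = 15.
Step 3: tau = (C - D)/(n(n-1)/2) = (8 - 7)/15 = 0.066667.
Step 4: Exact two-sided p-value (enumerate n! = 720 permutations of y under H0): p = 1.000000.
Step 5: alpha = 0.1. fail to reject H0.

tau_b = 0.0667 (C=8, D=7), p = 1.000000, fail to reject H0.


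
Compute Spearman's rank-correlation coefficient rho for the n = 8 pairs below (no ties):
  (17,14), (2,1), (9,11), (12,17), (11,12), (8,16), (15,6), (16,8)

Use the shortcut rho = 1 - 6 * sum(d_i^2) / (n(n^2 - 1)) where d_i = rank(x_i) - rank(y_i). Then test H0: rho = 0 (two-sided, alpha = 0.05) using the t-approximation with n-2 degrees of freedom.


Step 1: Rank x and y separately (midranks; no ties here).
rank(x): 17->8, 2->1, 9->3, 12->5, 11->4, 8->2, 15->6, 16->7
rank(y): 14->6, 1->1, 11->4, 17->8, 12->5, 16->7, 6->2, 8->3
Step 2: d_i = R_x(i) - R_y(i); compute d_i^2.
  (8-6)^2=4, (1-1)^2=0, (3-4)^2=1, (5-8)^2=9, (4-5)^2=1, (2-7)^2=25, (6-2)^2=16, (7-3)^2=16
sum(d^2) = 72.
Step 3: rho = 1 - 6*72 / (8*(8^2 - 1)) = 1 - 432/504 = 0.142857.
Step 4: Under H0, t = rho * sqrt((n-2)/(1-rho^2)) = 0.3536 ~ t(6).
Step 5: Two-sided p-value from the t-distribution with 6 df = 0.735765.
Step 6: alpha = 0.05. fail to reject H0.

rho = 0.1429, p = 0.735765, fail to reject H0 at alpha = 0.05.


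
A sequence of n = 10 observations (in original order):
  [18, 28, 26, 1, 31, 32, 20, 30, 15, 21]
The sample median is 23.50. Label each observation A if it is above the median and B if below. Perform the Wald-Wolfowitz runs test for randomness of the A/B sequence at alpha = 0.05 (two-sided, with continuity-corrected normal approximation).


Step 1: Compute median = 23.50; label A = above, B = below.
Labels in order: BAABAABABB  (n_A = 5, n_B = 5)
Step 2: Count runs R = 7.
Step 3: Under H0 (random ordering), E[R] = 2*n_A*n_B/(n_A+n_B) + 1 = 2*5*5/10 + 1 = 6.0000.
        Var[R] = 2*n_A*n_B*(2*n_A*n_B - n_A - n_B) / ((n_A+n_B)^2 * (n_A+n_B-1)) = 2000/900 = 2.2222.
        SD[R] = 1.4907.
Step 4: Continuity-corrected z = (R - 0.5 - E[R]) / SD[R] = (7 - 0.5 - 6.0000) / 1.4907 = 0.3354.
Step 5: Two-sided p-value via normal approximation = 2*(1 - Phi(|z|)) = 0.737316.
Step 6: alpha = 0.05. fail to reject H0.

R = 7, z = 0.3354, p = 0.737316, fail to reject H0.


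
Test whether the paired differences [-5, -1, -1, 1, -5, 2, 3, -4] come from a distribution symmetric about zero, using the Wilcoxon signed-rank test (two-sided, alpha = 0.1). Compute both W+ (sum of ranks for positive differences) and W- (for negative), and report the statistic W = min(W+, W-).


Step 1: Drop any zero differences (none here) and take |d_i|.
|d| = [5, 1, 1, 1, 5, 2, 3, 4]
Step 2: Midrank |d_i| (ties get averaged ranks).
ranks: |5|->7.5, |1|->2, |1|->2, |1|->2, |5|->7.5, |2|->4, |3|->5, |4|->6
Step 3: Attach original signs; sum ranks with positive sign and with negative sign.
W+ = 2 + 4 + 5 = 11
W- = 7.5 + 2 + 2 + 7.5 + 6 = 25
(Check: W+ + W- = 36 should equal n(n+1)/2 = 36.)
Step 4: Test statistic W = min(W+, W-) = 11.
Step 5: Ties in |d|, so use the tie-corrected normal approximation.
        E[W] = n(n+1)/4 = 8*9/4 = 18.
        Tie groups: |d|=1 (t=3), |d|=5 (t=2); sum(t^3 - t) = 30.
        Var[W] = n(n+1)(2n+1)/24 - sum(t^3-t)/48 = 1224/24 - 30/48 = 50.375.
        z = (W - E[W]) / sqrt(Var[W]) = (11 - 18) / 7.0975 = -0.9863.
        Two-sided p = 2*Phi(z) = 0.324007.
Step 6: alpha = 0.1. fail to reject H0.

W+ = 11, W- = 25, W = min = 11, p = 0.324007, fail to reject H0.


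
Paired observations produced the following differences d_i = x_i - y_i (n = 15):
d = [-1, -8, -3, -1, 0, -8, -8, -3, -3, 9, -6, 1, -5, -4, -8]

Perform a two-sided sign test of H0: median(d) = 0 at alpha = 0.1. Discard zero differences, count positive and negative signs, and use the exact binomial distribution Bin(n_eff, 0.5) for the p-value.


Step 1: Discard zero differences. Original n = 15; n_eff = number of nonzero differences = 14.
Nonzero differences (with sign): -1, -8, -3, -1, -8, -8, -3, -3, +9, -6, +1, -5, -4, -8
Step 2: Count signs: positive = 2, negative = 12.
Step 3: Under H0: P(positive) = 0.5, so the number of positives S ~ Bin(14, 0.5).
Step 4: Two-sided exact p-value = sum of Bin(14,0.5) probabilities at or below the observed probability = 0.012939.
Step 5: alpha = 0.1. reject H0.

n_eff = 14, pos = 2, neg = 12, p = 0.012939, reject H0.


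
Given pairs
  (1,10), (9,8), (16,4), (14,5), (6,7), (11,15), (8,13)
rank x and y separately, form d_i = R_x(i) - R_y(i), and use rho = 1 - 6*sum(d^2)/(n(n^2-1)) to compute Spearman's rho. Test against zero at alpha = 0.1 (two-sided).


Step 1: Rank x and y separately (midranks; no ties here).
rank(x): 1->1, 9->4, 16->7, 14->6, 6->2, 11->5, 8->3
rank(y): 10->5, 8->4, 4->1, 5->2, 7->3, 15->7, 13->6
Step 2: d_i = R_x(i) - R_y(i); compute d_i^2.
  (1-5)^2=16, (4-4)^2=0, (7-1)^2=36, (6-2)^2=16, (2-3)^2=1, (5-7)^2=4, (3-6)^2=9
sum(d^2) = 82.
Step 3: rho = 1 - 6*82 / (7*(7^2 - 1)) = 1 - 492/336 = -0.464286.
Step 4: Under H0, t = rho * sqrt((n-2)/(1-rho^2)) = -1.1722 ~ t(5).
Step 5: Two-sided p-value from the t-distribution with 5 df = 0.293934.
Step 6: alpha = 0.1. fail to reject H0.

rho = -0.4643, p = 0.293934, fail to reject H0 at alpha = 0.1.


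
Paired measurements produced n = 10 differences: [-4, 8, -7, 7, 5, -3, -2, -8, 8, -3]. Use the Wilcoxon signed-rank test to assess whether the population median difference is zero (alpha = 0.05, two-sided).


Step 1: Drop any zero differences (none here) and take |d_i|.
|d| = [4, 8, 7, 7, 5, 3, 2, 8, 8, 3]
Step 2: Midrank |d_i| (ties get averaged ranks).
ranks: |4|->4, |8|->9, |7|->6.5, |7|->6.5, |5|->5, |3|->2.5, |2|->1, |8|->9, |8|->9, |3|->2.5
Step 3: Attach original signs; sum ranks with positive sign and with negative sign.
W+ = 9 + 6.5 + 5 + 9 = 29.5
W- = 4 + 6.5 + 2.5 + 1 + 9 + 2.5 = 25.5
(Check: W+ + W- = 55 should equal n(n+1)/2 = 55.)
Step 4: Test statistic W = min(W+, W-) = 25.5.
Step 5: Ties in |d|, so use the tie-corrected normal approximation.
        E[W] = n(n+1)/4 = 10*11/4 = 27.5.
        Tie groups: |d|=3 (t=2), |d|=7 (t=2), |d|=8 (t=3); sum(t^3 - t) = 36.
        Var[W] = n(n+1)(2n+1)/24 - sum(t^3-t)/48 = 2310/24 - 36/48 = 95.5.
        z = (W - E[W]) / sqrt(Var[W]) = (25.5 - 27.5) / 9.7724 = -0.2047.
        Two-sided p = 2*Phi(z) = 0.837839.
Step 6: alpha = 0.05. fail to reject H0.

W+ = 29.5, W- = 25.5, W = min = 25.5, p = 0.837839, fail to reject H0.


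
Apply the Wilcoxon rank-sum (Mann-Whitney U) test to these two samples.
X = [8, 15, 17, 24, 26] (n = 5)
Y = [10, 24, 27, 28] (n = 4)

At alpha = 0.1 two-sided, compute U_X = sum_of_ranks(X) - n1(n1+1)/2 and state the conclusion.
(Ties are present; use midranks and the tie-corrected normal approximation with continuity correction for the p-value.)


Step 1: Combine and sort all 9 observations; assign midranks.
sorted (value, group): (8,X), (10,Y), (15,X), (17,X), (24,X), (24,Y), (26,X), (27,Y), (28,Y)
ranks: 8->1, 10->2, 15->3, 17->4, 24->5.5, 24->5.5, 26->7, 27->8, 28->9
Step 2: Rank sum for X: R1 = 1 + 3 + 4 + 5.5 + 7 = 20.5.
Step 3: U_X = R1 - n1(n1+1)/2 = 20.5 - 5*6/2 = 20.5 - 15 = 5.5.
       U_Y = n1*n2 - U_X = 20 - 5.5 = 14.5.
Step 4: Ties are present, so use the tie-corrected normal approximation (with continuity correction) for the p-value.
Step 5: p-value = 0.325163; compare to alpha = 0.1. fail to reject H0.

U_X = 5.5, p = 0.325163, fail to reject H0 at alpha = 0.1.


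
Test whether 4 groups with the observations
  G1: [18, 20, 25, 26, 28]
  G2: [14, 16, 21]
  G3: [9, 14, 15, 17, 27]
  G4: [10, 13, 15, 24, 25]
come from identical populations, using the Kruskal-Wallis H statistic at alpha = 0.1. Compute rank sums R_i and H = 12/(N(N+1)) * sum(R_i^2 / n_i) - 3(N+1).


Step 1: Combine all N = 18 observations and assign midranks.
sorted (value, group, rank): (9,G3,1), (10,G4,2), (13,G4,3), (14,G2,4.5), (14,G3,4.5), (15,G3,6.5), (15,G4,6.5), (16,G2,8), (17,G3,9), (18,G1,10), (20,G1,11), (21,G2,12), (24,G4,13), (25,G1,14.5), (25,G4,14.5), (26,G1,16), (27,G3,17), (28,G1,18)
Step 2: Sum ranks within each group.
R_1 = 69.5 (n_1 = 5)
R_2 = 24.5 (n_2 = 3)
R_3 = 38 (n_3 = 5)
R_4 = 39 (n_4 = 5)
Step 3: H = 12/(N(N+1)) * sum(R_i^2/n_i) - 3(N+1)
     = 12/(18*19) * (69.5^2/5 + 24.5^2/3 + 38^2/5 + 39^2/5) - 3*19
     = 0.035088 * 1759.13 - 57
     = 4.723977.
Step 4: Ties present; correction factor C = 1 - 18/(18^3 - 18) = 0.996904. Corrected H = 4.723977 / 0.996904 = 4.738647.
Step 5: Under H0, H ~ chi^2(3); p-value = 0.191966.
Step 6: alpha = 0.1. fail to reject H0.

H = 4.7386, df = 3, p = 0.191966, fail to reject H0.


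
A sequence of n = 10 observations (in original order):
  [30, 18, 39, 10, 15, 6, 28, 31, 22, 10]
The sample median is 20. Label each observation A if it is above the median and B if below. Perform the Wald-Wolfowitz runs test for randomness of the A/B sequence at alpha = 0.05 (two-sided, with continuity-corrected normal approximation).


Step 1: Compute median = 20; label A = above, B = below.
Labels in order: ABABBBAAAB  (n_A = 5, n_B = 5)
Step 2: Count runs R = 6.
Step 3: Under H0 (random ordering), E[R] = 2*n_A*n_B/(n_A+n_B) + 1 = 2*5*5/10 + 1 = 6.0000.
        Var[R] = 2*n_A*n_B*(2*n_A*n_B - n_A - n_B) / ((n_A+n_B)^2 * (n_A+n_B-1)) = 2000/900 = 2.2222.
        SD[R] = 1.4907.
Step 4: R = E[R], so z = 0 with no continuity correction.
Step 5: Two-sided p-value via normal approximation = 2*(1 - Phi(|z|)) = 1.000000.
Step 6: alpha = 0.05. fail to reject H0.

R = 6, z = 0.0000, p = 1.000000, fail to reject H0.


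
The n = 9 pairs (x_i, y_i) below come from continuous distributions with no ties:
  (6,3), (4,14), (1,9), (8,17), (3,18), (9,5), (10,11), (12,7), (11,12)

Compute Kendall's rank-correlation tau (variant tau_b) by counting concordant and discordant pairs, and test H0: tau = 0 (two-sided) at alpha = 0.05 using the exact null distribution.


Step 1: Enumerate the 36 unordered pairs (i,j) with i<j and classify each by sign(x_j-x_i) * sign(y_j-y_i).
  (1,2):dx=-2,dy=+11->D; (1,3):dx=-5,dy=+6->D; (1,4):dx=+2,dy=+14->C; (1,5):dx=-3,dy=+15->D
  (1,6):dx=+3,dy=+2->C; (1,7):dx=+4,dy=+8->C; (1,8):dx=+6,dy=+4->C; (1,9):dx=+5,dy=+9->C
  (2,3):dx=-3,dy=-5->C; (2,4):dx=+4,dy=+3->C; (2,5):dx=-1,dy=+4->D; (2,6):dx=+5,dy=-9->D
  (2,7):dx=+6,dy=-3->D; (2,8):dx=+8,dy=-7->D; (2,9):dx=+7,dy=-2->D; (3,4):dx=+7,dy=+8->C
  (3,5):dx=+2,dy=+9->C; (3,6):dx=+8,dy=-4->D; (3,7):dx=+9,dy=+2->C; (3,8):dx=+11,dy=-2->D
  (3,9):dx=+10,dy=+3->C; (4,5):dx=-5,dy=+1->D; (4,6):dx=+1,dy=-12->D; (4,7):dx=+2,dy=-6->D
  (4,8):dx=+4,dy=-10->D; (4,9):dx=+3,dy=-5->D; (5,6):dx=+6,dy=-13->D; (5,7):dx=+7,dy=-7->D
  (5,8):dx=+9,dy=-11->D; (5,9):dx=+8,dy=-6->D; (6,7):dx=+1,dy=+6->C; (6,8):dx=+3,dy=+2->C
  (6,9):dx=+2,dy=+7->C; (7,8):dx=+2,dy=-4->D; (7,9):dx=+1,dy=+1->C; (8,9):dx=-1,dy=+5->D
Step 2: C = 15, D = 21, total pairs = 36.
Step 3: tau = (C - D)/(n(n-1)/2) = (15 - 21)/36 = -0.166667.
Step 4: Exact two-sided p-value (enumerate n! = 362880 permutations of y under H0): p = 0.612202.
Step 5: alpha = 0.05. fail to reject H0.

tau_b = -0.1667 (C=15, D=21), p = 0.612202, fail to reject H0.


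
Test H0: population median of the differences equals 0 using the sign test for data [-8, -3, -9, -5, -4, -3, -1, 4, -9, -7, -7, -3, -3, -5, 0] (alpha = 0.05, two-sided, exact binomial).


Step 1: Discard zero differences. Original n = 15; n_eff = number of nonzero differences = 14.
Nonzero differences (with sign): -8, -3, -9, -5, -4, -3, -1, +4, -9, -7, -7, -3, -3, -5
Step 2: Count signs: positive = 1, negative = 13.
Step 3: Under H0: P(positive) = 0.5, so the number of positives S ~ Bin(14, 0.5).
Step 4: Two-sided exact p-value = sum of Bin(14,0.5) probabilities at or below the observed probability = 0.001831.
Step 5: alpha = 0.05. reject H0.

n_eff = 14, pos = 1, neg = 13, p = 0.001831, reject H0.


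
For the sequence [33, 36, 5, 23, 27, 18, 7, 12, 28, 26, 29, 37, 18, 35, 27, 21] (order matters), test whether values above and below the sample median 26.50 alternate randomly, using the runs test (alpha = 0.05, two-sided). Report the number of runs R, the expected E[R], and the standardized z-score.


Step 1: Compute median = 26.50; label A = above, B = below.
Labels in order: AABBABBBABAABAAB  (n_A = 8, n_B = 8)
Step 2: Count runs R = 10.
Step 3: Under H0 (random ordering), E[R] = 2*n_A*n_B/(n_A+n_B) + 1 = 2*8*8/16 + 1 = 9.0000.
        Var[R] = 2*n_A*n_B*(2*n_A*n_B - n_A - n_B) / ((n_A+n_B)^2 * (n_A+n_B-1)) = 14336/3840 = 3.7333.
        SD[R] = 1.9322.
Step 4: Continuity-corrected z = (R - 0.5 - E[R]) / SD[R] = (10 - 0.5 - 9.0000) / 1.9322 = 0.2588.
Step 5: Two-sided p-value via normal approximation = 2*(1 - Phi(|z|)) = 0.795809.
Step 6: alpha = 0.05. fail to reject H0.

R = 10, z = 0.2588, p = 0.795809, fail to reject H0.


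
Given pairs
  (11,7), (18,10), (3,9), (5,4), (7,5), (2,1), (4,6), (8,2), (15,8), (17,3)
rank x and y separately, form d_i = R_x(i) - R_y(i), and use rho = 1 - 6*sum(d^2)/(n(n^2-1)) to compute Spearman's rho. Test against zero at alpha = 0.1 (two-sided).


Step 1: Rank x and y separately (midranks; no ties here).
rank(x): 11->7, 18->10, 3->2, 5->4, 7->5, 2->1, 4->3, 8->6, 15->8, 17->9
rank(y): 7->7, 10->10, 9->9, 4->4, 5->5, 1->1, 6->6, 2->2, 8->8, 3->3
Step 2: d_i = R_x(i) - R_y(i); compute d_i^2.
  (7-7)^2=0, (10-10)^2=0, (2-9)^2=49, (4-4)^2=0, (5-5)^2=0, (1-1)^2=0, (3-6)^2=9, (6-2)^2=16, (8-8)^2=0, (9-3)^2=36
sum(d^2) = 110.
Step 3: rho = 1 - 6*110 / (10*(10^2 - 1)) = 1 - 660/990 = 0.333333.
Step 4: Under H0, t = rho * sqrt((n-2)/(1-rho^2)) = 1.0000 ~ t(8).
Step 5: Two-sided p-value from the t-distribution with 8 df = 0.346594.
Step 6: alpha = 0.1. fail to reject H0.

rho = 0.3333, p = 0.346594, fail to reject H0 at alpha = 0.1.


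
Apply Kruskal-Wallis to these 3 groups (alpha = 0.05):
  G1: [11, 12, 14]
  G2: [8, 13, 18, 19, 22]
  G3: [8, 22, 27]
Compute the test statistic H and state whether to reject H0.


Step 1: Combine all N = 11 observations and assign midranks.
sorted (value, group, rank): (8,G2,1.5), (8,G3,1.5), (11,G1,3), (12,G1,4), (13,G2,5), (14,G1,6), (18,G2,7), (19,G2,8), (22,G2,9.5), (22,G3,9.5), (27,G3,11)
Step 2: Sum ranks within each group.
R_1 = 13 (n_1 = 3)
R_2 = 31 (n_2 = 5)
R_3 = 22 (n_3 = 3)
Step 3: H = 12/(N(N+1)) * sum(R_i^2/n_i) - 3(N+1)
     = 12/(11*12) * (13^2/3 + 31^2/5 + 22^2/3) - 3*12
     = 0.090909 * 409.867 - 36
     = 1.260606.
Step 4: Ties present; correction factor C = 1 - 12/(11^3 - 11) = 0.990909. Corrected H = 1.260606 / 0.990909 = 1.272171.
Step 5: Under H0, H ~ chi^2(2); p-value = 0.529360.
Step 6: alpha = 0.05. fail to reject H0.

H = 1.2722, df = 2, p = 0.529360, fail to reject H0.


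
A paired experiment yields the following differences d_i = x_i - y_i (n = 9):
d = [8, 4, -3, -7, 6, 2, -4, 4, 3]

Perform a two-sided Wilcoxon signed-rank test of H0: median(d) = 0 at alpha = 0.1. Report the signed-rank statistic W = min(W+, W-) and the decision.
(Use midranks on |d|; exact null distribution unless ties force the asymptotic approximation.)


Step 1: Drop any zero differences (none here) and take |d_i|.
|d| = [8, 4, 3, 7, 6, 2, 4, 4, 3]
Step 2: Midrank |d_i| (ties get averaged ranks).
ranks: |8|->9, |4|->5, |3|->2.5, |7|->8, |6|->7, |2|->1, |4|->5, |4|->5, |3|->2.5
Step 3: Attach original signs; sum ranks with positive sign and with negative sign.
W+ = 9 + 5 + 7 + 1 + 5 + 2.5 = 29.5
W- = 2.5 + 8 + 5 = 15.5
(Check: W+ + W- = 45 should equal n(n+1)/2 = 45.)
Step 4: Test statistic W = min(W+, W-) = 15.5.
Step 5: Ties in |d|, so use the tie-corrected normal approximation.
        E[W] = n(n+1)/4 = 9*10/4 = 22.5.
        Tie groups: |d|=3 (t=2), |d|=4 (t=3); sum(t^3 - t) = 30.
        Var[W] = n(n+1)(2n+1)/24 - sum(t^3-t)/48 = 1710/24 - 30/48 = 70.625.
        z = (W - E[W]) / sqrt(Var[W]) = (15.5 - 22.5) / 8.4039 = -0.8329.
        Two-sided p = 2*Phi(z) = 0.404873.
Step 6: alpha = 0.1. fail to reject H0.

W+ = 29.5, W- = 15.5, W = min = 15.5, p = 0.404873, fail to reject H0.


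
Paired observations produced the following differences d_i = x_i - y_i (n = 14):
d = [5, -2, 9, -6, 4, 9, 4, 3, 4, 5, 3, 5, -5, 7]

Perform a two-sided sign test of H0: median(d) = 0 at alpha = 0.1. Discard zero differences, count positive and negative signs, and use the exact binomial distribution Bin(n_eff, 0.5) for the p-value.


Step 1: Discard zero differences. Original n = 14; n_eff = number of nonzero differences = 14.
Nonzero differences (with sign): +5, -2, +9, -6, +4, +9, +4, +3, +4, +5, +3, +5, -5, +7
Step 2: Count signs: positive = 11, negative = 3.
Step 3: Under H0: P(positive) = 0.5, so the number of positives S ~ Bin(14, 0.5).
Step 4: Two-sided exact p-value = sum of Bin(14,0.5) probabilities at or below the observed probability = 0.057373.
Step 5: alpha = 0.1. reject H0.

n_eff = 14, pos = 11, neg = 3, p = 0.057373, reject H0.


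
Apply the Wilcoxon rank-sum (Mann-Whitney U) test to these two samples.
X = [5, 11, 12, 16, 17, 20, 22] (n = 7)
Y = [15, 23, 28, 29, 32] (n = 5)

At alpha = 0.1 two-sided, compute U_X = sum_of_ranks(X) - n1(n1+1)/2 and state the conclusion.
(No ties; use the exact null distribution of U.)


Step 1: Combine and sort all 12 observations; assign midranks.
sorted (value, group): (5,X), (11,X), (12,X), (15,Y), (16,X), (17,X), (20,X), (22,X), (23,Y), (28,Y), (29,Y), (32,Y)
ranks: 5->1, 11->2, 12->3, 15->4, 16->5, 17->6, 20->7, 22->8, 23->9, 28->10, 29->11, 32->12
Step 2: Rank sum for X: R1 = 1 + 2 + 3 + 5 + 6 + 7 + 8 = 32.
Step 3: U_X = R1 - n1(n1+1)/2 = 32 - 7*8/2 = 32 - 28 = 4.
       U_Y = n1*n2 - U_X = 35 - 4 = 31.
Step 4: No ties, so the exact null distribution of U (based on enumerating the C(12,7) = 792 equally likely rank assignments) gives the two-sided p-value.
Step 5: p-value = 0.030303; compare to alpha = 0.1. reject H0.

U_X = 4, p = 0.030303, reject H0 at alpha = 0.1.


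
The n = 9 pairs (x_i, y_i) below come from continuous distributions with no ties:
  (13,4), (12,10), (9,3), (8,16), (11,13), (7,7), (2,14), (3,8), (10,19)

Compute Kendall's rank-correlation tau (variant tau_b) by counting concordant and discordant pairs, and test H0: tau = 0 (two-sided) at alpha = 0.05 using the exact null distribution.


Step 1: Enumerate the 36 unordered pairs (i,j) with i<j and classify each by sign(x_j-x_i) * sign(y_j-y_i).
  (1,2):dx=-1,dy=+6->D; (1,3):dx=-4,dy=-1->C; (1,4):dx=-5,dy=+12->D; (1,5):dx=-2,dy=+9->D
  (1,6):dx=-6,dy=+3->D; (1,7):dx=-11,dy=+10->D; (1,8):dx=-10,dy=+4->D; (1,9):dx=-3,dy=+15->D
  (2,3):dx=-3,dy=-7->C; (2,4):dx=-4,dy=+6->D; (2,5):dx=-1,dy=+3->D; (2,6):dx=-5,dy=-3->C
  (2,7):dx=-10,dy=+4->D; (2,8):dx=-9,dy=-2->C; (2,9):dx=-2,dy=+9->D; (3,4):dx=-1,dy=+13->D
  (3,5):dx=+2,dy=+10->C; (3,6):dx=-2,dy=+4->D; (3,7):dx=-7,dy=+11->D; (3,8):dx=-6,dy=+5->D
  (3,9):dx=+1,dy=+16->C; (4,5):dx=+3,dy=-3->D; (4,6):dx=-1,dy=-9->C; (4,7):dx=-6,dy=-2->C
  (4,8):dx=-5,dy=-8->C; (4,9):dx=+2,dy=+3->C; (5,6):dx=-4,dy=-6->C; (5,7):dx=-9,dy=+1->D
  (5,8):dx=-8,dy=-5->C; (5,9):dx=-1,dy=+6->D; (6,7):dx=-5,dy=+7->D; (6,8):dx=-4,dy=+1->D
  (6,9):dx=+3,dy=+12->C; (7,8):dx=+1,dy=-6->D; (7,9):dx=+8,dy=+5->C; (8,9):dx=+7,dy=+11->C
Step 2: C = 15, D = 21, total pairs = 36.
Step 3: tau = (C - D)/(n(n-1)/2) = (15 - 21)/36 = -0.166667.
Step 4: Exact two-sided p-value (enumerate n! = 362880 permutations of y under H0): p = 0.612202.
Step 5: alpha = 0.05. fail to reject H0.

tau_b = -0.1667 (C=15, D=21), p = 0.612202, fail to reject H0.


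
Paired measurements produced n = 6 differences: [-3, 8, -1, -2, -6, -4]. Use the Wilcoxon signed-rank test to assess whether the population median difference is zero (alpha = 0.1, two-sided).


Step 1: Drop any zero differences (none here) and take |d_i|.
|d| = [3, 8, 1, 2, 6, 4]
Step 2: Midrank |d_i| (ties get averaged ranks).
ranks: |3|->3, |8|->6, |1|->1, |2|->2, |6|->5, |4|->4
Step 3: Attach original signs; sum ranks with positive sign and with negative sign.
W+ = 6 = 6
W- = 3 + 1 + 2 + 5 + 4 = 15
(Check: W+ + W- = 21 should equal n(n+1)/2 = 21.)
Step 4: Test statistic W = min(W+, W-) = 6.
Step 5: No ties, so the exact null distribution over the 2^6 = 64 sign assignments gives the two-sided p-value = 0.437500.
Step 6: alpha = 0.1. fail to reject H0.

W+ = 6, W- = 15, W = min = 6, p = 0.437500, fail to reject H0.


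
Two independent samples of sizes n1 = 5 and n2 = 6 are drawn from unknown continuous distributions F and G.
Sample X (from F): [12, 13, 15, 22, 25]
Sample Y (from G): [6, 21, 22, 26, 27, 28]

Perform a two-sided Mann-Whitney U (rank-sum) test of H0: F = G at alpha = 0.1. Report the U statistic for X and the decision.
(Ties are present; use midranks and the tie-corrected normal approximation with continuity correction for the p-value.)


Step 1: Combine and sort all 11 observations; assign midranks.
sorted (value, group): (6,Y), (12,X), (13,X), (15,X), (21,Y), (22,X), (22,Y), (25,X), (26,Y), (27,Y), (28,Y)
ranks: 6->1, 12->2, 13->3, 15->4, 21->5, 22->6.5, 22->6.5, 25->8, 26->9, 27->10, 28->11
Step 2: Rank sum for X: R1 = 2 + 3 + 4 + 6.5 + 8 = 23.5.
Step 3: U_X = R1 - n1(n1+1)/2 = 23.5 - 5*6/2 = 23.5 - 15 = 8.5.
       U_Y = n1*n2 - U_X = 30 - 8.5 = 21.5.
Step 4: Ties are present, so use the tie-corrected normal approximation (with continuity correction) for the p-value.
Step 5: p-value = 0.272229; compare to alpha = 0.1. fail to reject H0.

U_X = 8.5, p = 0.272229, fail to reject H0 at alpha = 0.1.


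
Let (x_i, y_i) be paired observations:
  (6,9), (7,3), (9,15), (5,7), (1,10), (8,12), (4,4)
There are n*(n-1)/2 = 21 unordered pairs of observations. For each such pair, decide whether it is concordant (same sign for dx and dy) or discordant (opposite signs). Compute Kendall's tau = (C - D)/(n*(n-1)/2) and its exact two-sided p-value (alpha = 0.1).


Step 1: Enumerate the 21 unordered pairs (i,j) with i<j and classify each by sign(x_j-x_i) * sign(y_j-y_i).
  (1,2):dx=+1,dy=-6->D; (1,3):dx=+3,dy=+6->C; (1,4):dx=-1,dy=-2->C; (1,5):dx=-5,dy=+1->D
  (1,6):dx=+2,dy=+3->C; (1,7):dx=-2,dy=-5->C; (2,3):dx=+2,dy=+12->C; (2,4):dx=-2,dy=+4->D
  (2,5):dx=-6,dy=+7->D; (2,6):dx=+1,dy=+9->C; (2,7):dx=-3,dy=+1->D; (3,4):dx=-4,dy=-8->C
  (3,5):dx=-8,dy=-5->C; (3,6):dx=-1,dy=-3->C; (3,7):dx=-5,dy=-11->C; (4,5):dx=-4,dy=+3->D
  (4,6):dx=+3,dy=+5->C; (4,7):dx=-1,dy=-3->C; (5,6):dx=+7,dy=+2->C; (5,7):dx=+3,dy=-6->D
  (6,7):dx=-4,dy=-8->C
Step 2: C = 14, D = 7, total pairs = 21.
Step 3: tau = (C - D)/(n(n-1)/2) = (14 - 7)/21 = 0.333333.
Step 4: Exact two-sided p-value (enumerate n! = 5040 permutations of y under H0): p = 0.381349.
Step 5: alpha = 0.1. fail to reject H0.

tau_b = 0.3333 (C=14, D=7), p = 0.381349, fail to reject H0.


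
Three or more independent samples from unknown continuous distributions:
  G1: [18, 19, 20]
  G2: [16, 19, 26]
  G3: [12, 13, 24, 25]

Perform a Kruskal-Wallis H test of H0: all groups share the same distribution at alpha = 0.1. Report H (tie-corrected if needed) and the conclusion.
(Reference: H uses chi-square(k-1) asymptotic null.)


Step 1: Combine all N = 10 observations and assign midranks.
sorted (value, group, rank): (12,G3,1), (13,G3,2), (16,G2,3), (18,G1,4), (19,G1,5.5), (19,G2,5.5), (20,G1,7), (24,G3,8), (25,G3,9), (26,G2,10)
Step 2: Sum ranks within each group.
R_1 = 16.5 (n_1 = 3)
R_2 = 18.5 (n_2 = 3)
R_3 = 20 (n_3 = 4)
Step 3: H = 12/(N(N+1)) * sum(R_i^2/n_i) - 3(N+1)
     = 12/(10*11) * (16.5^2/3 + 18.5^2/3 + 20^2/4) - 3*11
     = 0.109091 * 304.833 - 33
     = 0.254545.
Step 4: Ties present; correction factor C = 1 - 6/(10^3 - 10) = 0.993939. Corrected H = 0.254545 / 0.993939 = 0.256098.
Step 5: Under H0, H ~ chi^2(2); p-value = 0.879810.
Step 6: alpha = 0.1. fail to reject H0.

H = 0.2561, df = 2, p = 0.879810, fail to reject H0.


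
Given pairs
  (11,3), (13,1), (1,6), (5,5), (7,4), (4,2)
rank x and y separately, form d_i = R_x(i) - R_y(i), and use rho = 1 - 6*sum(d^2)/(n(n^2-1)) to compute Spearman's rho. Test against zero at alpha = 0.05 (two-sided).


Step 1: Rank x and y separately (midranks; no ties here).
rank(x): 11->5, 13->6, 1->1, 5->3, 7->4, 4->2
rank(y): 3->3, 1->1, 6->6, 5->5, 4->4, 2->2
Step 2: d_i = R_x(i) - R_y(i); compute d_i^2.
  (5-3)^2=4, (6-1)^2=25, (1-6)^2=25, (3-5)^2=4, (4-4)^2=0, (2-2)^2=0
sum(d^2) = 58.
Step 3: rho = 1 - 6*58 / (6*(6^2 - 1)) = 1 - 348/210 = -0.657143.
Step 4: Under H0, t = rho * sqrt((n-2)/(1-rho^2)) = -1.7436 ~ t(4).
Step 5: Two-sided p-value from the t-distribution with 4 df = 0.156175.
Step 6: alpha = 0.05. fail to reject H0.

rho = -0.6571, p = 0.156175, fail to reject H0 at alpha = 0.05.


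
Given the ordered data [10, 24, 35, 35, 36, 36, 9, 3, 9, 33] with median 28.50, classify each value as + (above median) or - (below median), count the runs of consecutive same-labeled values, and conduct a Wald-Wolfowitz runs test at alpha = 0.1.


Step 1: Compute median = 28.50; label A = above, B = below.
Labels in order: BBAAAABBBA  (n_A = 5, n_B = 5)
Step 2: Count runs R = 4.
Step 3: Under H0 (random ordering), E[R] = 2*n_A*n_B/(n_A+n_B) + 1 = 2*5*5/10 + 1 = 6.0000.
        Var[R] = 2*n_A*n_B*(2*n_A*n_B - n_A - n_B) / ((n_A+n_B)^2 * (n_A+n_B-1)) = 2000/900 = 2.2222.
        SD[R] = 1.4907.
Step 4: Continuity-corrected z = (R + 0.5 - E[R]) / SD[R] = (4 + 0.5 - 6.0000) / 1.4907 = -1.0062.
Step 5: Two-sided p-value via normal approximation = 2*(1 - Phi(|z|)) = 0.314305.
Step 6: alpha = 0.1. fail to reject H0.

R = 4, z = -1.0062, p = 0.314305, fail to reject H0.


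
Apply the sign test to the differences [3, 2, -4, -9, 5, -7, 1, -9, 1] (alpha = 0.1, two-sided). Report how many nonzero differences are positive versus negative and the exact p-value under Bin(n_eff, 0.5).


Step 1: Discard zero differences. Original n = 9; n_eff = number of nonzero differences = 9.
Nonzero differences (with sign): +3, +2, -4, -9, +5, -7, +1, -9, +1
Step 2: Count signs: positive = 5, negative = 4.
Step 3: Under H0: P(positive) = 0.5, so the number of positives S ~ Bin(9, 0.5).
Step 4: Two-sided exact p-value = sum of Bin(9,0.5) probabilities at or below the observed probability = 1.000000.
Step 5: alpha = 0.1. fail to reject H0.

n_eff = 9, pos = 5, neg = 4, p = 1.000000, fail to reject H0.


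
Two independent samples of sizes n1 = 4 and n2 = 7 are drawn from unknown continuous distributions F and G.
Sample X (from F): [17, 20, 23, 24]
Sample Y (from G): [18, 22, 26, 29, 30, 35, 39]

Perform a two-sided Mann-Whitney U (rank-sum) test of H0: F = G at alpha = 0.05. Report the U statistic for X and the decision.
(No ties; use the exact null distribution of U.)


Step 1: Combine and sort all 11 observations; assign midranks.
sorted (value, group): (17,X), (18,Y), (20,X), (22,Y), (23,X), (24,X), (26,Y), (29,Y), (30,Y), (35,Y), (39,Y)
ranks: 17->1, 18->2, 20->3, 22->4, 23->5, 24->6, 26->7, 29->8, 30->9, 35->10, 39->11
Step 2: Rank sum for X: R1 = 1 + 3 + 5 + 6 = 15.
Step 3: U_X = R1 - n1(n1+1)/2 = 15 - 4*5/2 = 15 - 10 = 5.
       U_Y = n1*n2 - U_X = 28 - 5 = 23.
Step 4: No ties, so the exact null distribution of U (based on enumerating the C(11,4) = 330 equally likely rank assignments) gives the two-sided p-value.
Step 5: p-value = 0.109091; compare to alpha = 0.05. fail to reject H0.

U_X = 5, p = 0.109091, fail to reject H0 at alpha = 0.05.


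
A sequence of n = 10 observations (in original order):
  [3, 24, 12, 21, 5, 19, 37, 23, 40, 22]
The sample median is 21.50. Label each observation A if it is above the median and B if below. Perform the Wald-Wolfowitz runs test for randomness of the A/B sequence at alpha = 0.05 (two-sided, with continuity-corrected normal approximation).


Step 1: Compute median = 21.50; label A = above, B = below.
Labels in order: BABBBBAAAA  (n_A = 5, n_B = 5)
Step 2: Count runs R = 4.
Step 3: Under H0 (random ordering), E[R] = 2*n_A*n_B/(n_A+n_B) + 1 = 2*5*5/10 + 1 = 6.0000.
        Var[R] = 2*n_A*n_B*(2*n_A*n_B - n_A - n_B) / ((n_A+n_B)^2 * (n_A+n_B-1)) = 2000/900 = 2.2222.
        SD[R] = 1.4907.
Step 4: Continuity-corrected z = (R + 0.5 - E[R]) / SD[R] = (4 + 0.5 - 6.0000) / 1.4907 = -1.0062.
Step 5: Two-sided p-value via normal approximation = 2*(1 - Phi(|z|)) = 0.314305.
Step 6: alpha = 0.05. fail to reject H0.

R = 4, z = -1.0062, p = 0.314305, fail to reject H0.


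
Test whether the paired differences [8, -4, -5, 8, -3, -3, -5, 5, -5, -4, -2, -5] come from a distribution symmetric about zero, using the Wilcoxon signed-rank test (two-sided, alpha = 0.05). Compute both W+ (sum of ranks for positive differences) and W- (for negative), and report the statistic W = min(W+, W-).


Step 1: Drop any zero differences (none here) and take |d_i|.
|d| = [8, 4, 5, 8, 3, 3, 5, 5, 5, 4, 2, 5]
Step 2: Midrank |d_i| (ties get averaged ranks).
ranks: |8|->11.5, |4|->4.5, |5|->8, |8|->11.5, |3|->2.5, |3|->2.5, |5|->8, |5|->8, |5|->8, |4|->4.5, |2|->1, |5|->8
Step 3: Attach original signs; sum ranks with positive sign and with negative sign.
W+ = 11.5 + 11.5 + 8 = 31
W- = 4.5 + 8 + 2.5 + 2.5 + 8 + 8 + 4.5 + 1 + 8 = 47
(Check: W+ + W- = 78 should equal n(n+1)/2 = 78.)
Step 4: Test statistic W = min(W+, W-) = 31.
Step 5: Ties in |d|, so use the tie-corrected normal approximation.
        E[W] = n(n+1)/4 = 12*13/4 = 39.
        Tie groups: |d|=3 (t=2), |d|=4 (t=2), |d|=5 (t=5), |d|=8 (t=2); sum(t^3 - t) = 138.
        Var[W] = n(n+1)(2n+1)/24 - sum(t^3-t)/48 = 3900/24 - 138/48 = 159.625.
        z = (W - E[W]) / sqrt(Var[W]) = (31 - 39) / 12.6343 = -0.6332.
        Two-sided p = 2*Phi(z) = 0.526604.
Step 6: alpha = 0.05. fail to reject H0.

W+ = 31, W- = 47, W = min = 31, p = 0.526604, fail to reject H0.


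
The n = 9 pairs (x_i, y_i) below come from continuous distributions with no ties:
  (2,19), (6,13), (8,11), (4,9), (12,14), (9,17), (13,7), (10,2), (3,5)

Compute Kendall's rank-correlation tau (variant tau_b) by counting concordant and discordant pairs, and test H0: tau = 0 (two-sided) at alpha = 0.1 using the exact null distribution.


Step 1: Enumerate the 36 unordered pairs (i,j) with i<j and classify each by sign(x_j-x_i) * sign(y_j-y_i).
  (1,2):dx=+4,dy=-6->D; (1,3):dx=+6,dy=-8->D; (1,4):dx=+2,dy=-10->D; (1,5):dx=+10,dy=-5->D
  (1,6):dx=+7,dy=-2->D; (1,7):dx=+11,dy=-12->D; (1,8):dx=+8,dy=-17->D; (1,9):dx=+1,dy=-14->D
  (2,3):dx=+2,dy=-2->D; (2,4):dx=-2,dy=-4->C; (2,5):dx=+6,dy=+1->C; (2,6):dx=+3,dy=+4->C
  (2,7):dx=+7,dy=-6->D; (2,8):dx=+4,dy=-11->D; (2,9):dx=-3,dy=-8->C; (3,4):dx=-4,dy=-2->C
  (3,5):dx=+4,dy=+3->C; (3,6):dx=+1,dy=+6->C; (3,7):dx=+5,dy=-4->D; (3,8):dx=+2,dy=-9->D
  (3,9):dx=-5,dy=-6->C; (4,5):dx=+8,dy=+5->C; (4,6):dx=+5,dy=+8->C; (4,7):dx=+9,dy=-2->D
  (4,8):dx=+6,dy=-7->D; (4,9):dx=-1,dy=-4->C; (5,6):dx=-3,dy=+3->D; (5,7):dx=+1,dy=-7->D
  (5,8):dx=-2,dy=-12->C; (5,9):dx=-9,dy=-9->C; (6,7):dx=+4,dy=-10->D; (6,8):dx=+1,dy=-15->D
  (6,9):dx=-6,dy=-12->C; (7,8):dx=-3,dy=-5->C; (7,9):dx=-10,dy=-2->C; (8,9):dx=-7,dy=+3->D
Step 2: C = 16, D = 20, total pairs = 36.
Step 3: tau = (C - D)/(n(n-1)/2) = (16 - 20)/36 = -0.111111.
Step 4: Exact two-sided p-value (enumerate n! = 362880 permutations of y under H0): p = 0.761414.
Step 5: alpha = 0.1. fail to reject H0.

tau_b = -0.1111 (C=16, D=20), p = 0.761414, fail to reject H0.


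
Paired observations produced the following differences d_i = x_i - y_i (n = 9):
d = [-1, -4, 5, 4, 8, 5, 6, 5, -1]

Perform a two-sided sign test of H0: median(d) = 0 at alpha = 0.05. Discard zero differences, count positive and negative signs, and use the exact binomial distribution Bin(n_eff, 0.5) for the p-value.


Step 1: Discard zero differences. Original n = 9; n_eff = number of nonzero differences = 9.
Nonzero differences (with sign): -1, -4, +5, +4, +8, +5, +6, +5, -1
Step 2: Count signs: positive = 6, negative = 3.
Step 3: Under H0: P(positive) = 0.5, so the number of positives S ~ Bin(9, 0.5).
Step 4: Two-sided exact p-value = sum of Bin(9,0.5) probabilities at or below the observed probability = 0.507812.
Step 5: alpha = 0.05. fail to reject H0.

n_eff = 9, pos = 6, neg = 3, p = 0.507812, fail to reject H0.


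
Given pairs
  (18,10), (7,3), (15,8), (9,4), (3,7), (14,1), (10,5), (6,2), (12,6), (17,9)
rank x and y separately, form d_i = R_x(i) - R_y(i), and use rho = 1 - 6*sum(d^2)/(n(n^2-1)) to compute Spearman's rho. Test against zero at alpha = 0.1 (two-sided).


Step 1: Rank x and y separately (midranks; no ties here).
rank(x): 18->10, 7->3, 15->8, 9->4, 3->1, 14->7, 10->5, 6->2, 12->6, 17->9
rank(y): 10->10, 3->3, 8->8, 4->4, 7->7, 1->1, 5->5, 2->2, 6->6, 9->9
Step 2: d_i = R_x(i) - R_y(i); compute d_i^2.
  (10-10)^2=0, (3-3)^2=0, (8-8)^2=0, (4-4)^2=0, (1-7)^2=36, (7-1)^2=36, (5-5)^2=0, (2-2)^2=0, (6-6)^2=0, (9-9)^2=0
sum(d^2) = 72.
Step 3: rho = 1 - 6*72 / (10*(10^2 - 1)) = 1 - 432/990 = 0.563636.
Step 4: Under H0, t = rho * sqrt((n-2)/(1-rho^2)) = 1.9300 ~ t(8).
Step 5: Two-sided p-value from the t-distribution with 8 df = 0.089724.
Step 6: alpha = 0.1. reject H0.

rho = 0.5636, p = 0.089724, reject H0 at alpha = 0.1.


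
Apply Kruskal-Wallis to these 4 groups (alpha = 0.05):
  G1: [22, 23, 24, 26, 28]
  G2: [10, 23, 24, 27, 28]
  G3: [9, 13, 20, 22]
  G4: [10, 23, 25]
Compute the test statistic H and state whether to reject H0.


Step 1: Combine all N = 17 observations and assign midranks.
sorted (value, group, rank): (9,G3,1), (10,G2,2.5), (10,G4,2.5), (13,G3,4), (20,G3,5), (22,G1,6.5), (22,G3,6.5), (23,G1,9), (23,G2,9), (23,G4,9), (24,G1,11.5), (24,G2,11.5), (25,G4,13), (26,G1,14), (27,G2,15), (28,G1,16.5), (28,G2,16.5)
Step 2: Sum ranks within each group.
R_1 = 57.5 (n_1 = 5)
R_2 = 54.5 (n_2 = 5)
R_3 = 16.5 (n_3 = 4)
R_4 = 24.5 (n_4 = 3)
Step 3: H = 12/(N(N+1)) * sum(R_i^2/n_i) - 3(N+1)
     = 12/(17*18) * (57.5^2/5 + 54.5^2/5 + 16.5^2/4 + 24.5^2/3) - 3*18
     = 0.039216 * 1523.45 - 54
     = 5.742974.
Step 4: Ties present; correction factor C = 1 - 48/(17^3 - 17) = 0.990196. Corrected H = 5.742974 / 0.990196 = 5.799835.
Step 5: Under H0, H ~ chi^2(3); p-value = 0.121765.
Step 6: alpha = 0.05. fail to reject H0.

H = 5.7998, df = 3, p = 0.121765, fail to reject H0.


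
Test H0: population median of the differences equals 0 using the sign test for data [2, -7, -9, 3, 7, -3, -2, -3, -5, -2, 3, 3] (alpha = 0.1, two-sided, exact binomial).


Step 1: Discard zero differences. Original n = 12; n_eff = number of nonzero differences = 12.
Nonzero differences (with sign): +2, -7, -9, +3, +7, -3, -2, -3, -5, -2, +3, +3
Step 2: Count signs: positive = 5, negative = 7.
Step 3: Under H0: P(positive) = 0.5, so the number of positives S ~ Bin(12, 0.5).
Step 4: Two-sided exact p-value = sum of Bin(12,0.5) probabilities at or below the observed probability = 0.774414.
Step 5: alpha = 0.1. fail to reject H0.

n_eff = 12, pos = 5, neg = 7, p = 0.774414, fail to reject H0.


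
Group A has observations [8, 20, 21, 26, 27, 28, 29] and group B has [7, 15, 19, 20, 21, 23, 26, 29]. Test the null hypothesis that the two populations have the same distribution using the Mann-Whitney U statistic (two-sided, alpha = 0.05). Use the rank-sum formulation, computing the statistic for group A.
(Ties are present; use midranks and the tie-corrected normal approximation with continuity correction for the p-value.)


Step 1: Combine and sort all 15 observations; assign midranks.
sorted (value, group): (7,Y), (8,X), (15,Y), (19,Y), (20,X), (20,Y), (21,X), (21,Y), (23,Y), (26,X), (26,Y), (27,X), (28,X), (29,X), (29,Y)
ranks: 7->1, 8->2, 15->3, 19->4, 20->5.5, 20->5.5, 21->7.5, 21->7.5, 23->9, 26->10.5, 26->10.5, 27->12, 28->13, 29->14.5, 29->14.5
Step 2: Rank sum for X: R1 = 2 + 5.5 + 7.5 + 10.5 + 12 + 13 + 14.5 = 65.
Step 3: U_X = R1 - n1(n1+1)/2 = 65 - 7*8/2 = 65 - 28 = 37.
       U_Y = n1*n2 - U_X = 56 - 37 = 19.
Step 4: Ties are present, so use the tie-corrected normal approximation (with continuity correction) for the p-value.
Step 5: p-value = 0.323537; compare to alpha = 0.05. fail to reject H0.

U_X = 37, p = 0.323537, fail to reject H0 at alpha = 0.05.


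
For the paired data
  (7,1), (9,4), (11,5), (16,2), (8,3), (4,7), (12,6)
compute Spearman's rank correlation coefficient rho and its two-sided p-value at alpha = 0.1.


Step 1: Rank x and y separately (midranks; no ties here).
rank(x): 7->2, 9->4, 11->5, 16->7, 8->3, 4->1, 12->6
rank(y): 1->1, 4->4, 5->5, 2->2, 3->3, 7->7, 6->6
Step 2: d_i = R_x(i) - R_y(i); compute d_i^2.
  (2-1)^2=1, (4-4)^2=0, (5-5)^2=0, (7-2)^2=25, (3-3)^2=0, (1-7)^2=36, (6-6)^2=0
sum(d^2) = 62.
Step 3: rho = 1 - 6*62 / (7*(7^2 - 1)) = 1 - 372/336 = -0.107143.
Step 4: Under H0, t = rho * sqrt((n-2)/(1-rho^2)) = -0.2410 ~ t(5).
Step 5: Two-sided p-value from the t-distribution with 5 df = 0.819151.
Step 6: alpha = 0.1. fail to reject H0.

rho = -0.1071, p = 0.819151, fail to reject H0 at alpha = 0.1.


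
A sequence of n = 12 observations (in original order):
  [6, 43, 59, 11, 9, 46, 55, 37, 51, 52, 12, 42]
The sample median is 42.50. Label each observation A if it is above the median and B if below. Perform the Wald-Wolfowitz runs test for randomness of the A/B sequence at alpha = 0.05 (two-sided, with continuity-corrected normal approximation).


Step 1: Compute median = 42.50; label A = above, B = below.
Labels in order: BAABBAABAABB  (n_A = 6, n_B = 6)
Step 2: Count runs R = 7.
Step 3: Under H0 (random ordering), E[R] = 2*n_A*n_B/(n_A+n_B) + 1 = 2*6*6/12 + 1 = 7.0000.
        Var[R] = 2*n_A*n_B*(2*n_A*n_B - n_A - n_B) / ((n_A+n_B)^2 * (n_A+n_B-1)) = 4320/1584 = 2.7273.
        SD[R] = 1.6514.
Step 4: R = E[R], so z = 0 with no continuity correction.
Step 5: Two-sided p-value via normal approximation = 2*(1 - Phi(|z|)) = 1.000000.
Step 6: alpha = 0.05. fail to reject H0.

R = 7, z = 0.0000, p = 1.000000, fail to reject H0.


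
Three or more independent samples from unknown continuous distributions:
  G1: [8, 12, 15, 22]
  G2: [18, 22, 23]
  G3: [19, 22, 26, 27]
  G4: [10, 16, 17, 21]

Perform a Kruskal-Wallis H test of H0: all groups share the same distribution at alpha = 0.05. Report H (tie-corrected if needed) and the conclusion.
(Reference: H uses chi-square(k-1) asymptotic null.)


Step 1: Combine all N = 15 observations and assign midranks.
sorted (value, group, rank): (8,G1,1), (10,G4,2), (12,G1,3), (15,G1,4), (16,G4,5), (17,G4,6), (18,G2,7), (19,G3,8), (21,G4,9), (22,G1,11), (22,G2,11), (22,G3,11), (23,G2,13), (26,G3,14), (27,G3,15)
Step 2: Sum ranks within each group.
R_1 = 19 (n_1 = 4)
R_2 = 31 (n_2 = 3)
R_3 = 48 (n_3 = 4)
R_4 = 22 (n_4 = 4)
Step 3: H = 12/(N(N+1)) * sum(R_i^2/n_i) - 3(N+1)
     = 12/(15*16) * (19^2/4 + 31^2/3 + 48^2/4 + 22^2/4) - 3*16
     = 0.050000 * 1107.58 - 48
     = 7.379167.
Step 4: Ties present; correction factor C = 1 - 24/(15^3 - 15) = 0.992857. Corrected H = 7.379167 / 0.992857 = 7.432254.
Step 5: Under H0, H ~ chi^2(3); p-value = 0.059325.
Step 6: alpha = 0.05. fail to reject H0.

H = 7.4323, df = 3, p = 0.059325, fail to reject H0.


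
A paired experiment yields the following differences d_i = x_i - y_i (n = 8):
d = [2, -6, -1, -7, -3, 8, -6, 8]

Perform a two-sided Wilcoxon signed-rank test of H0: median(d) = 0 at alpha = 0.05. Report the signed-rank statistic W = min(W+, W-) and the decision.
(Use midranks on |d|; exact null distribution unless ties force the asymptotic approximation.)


Step 1: Drop any zero differences (none here) and take |d_i|.
|d| = [2, 6, 1, 7, 3, 8, 6, 8]
Step 2: Midrank |d_i| (ties get averaged ranks).
ranks: |2|->2, |6|->4.5, |1|->1, |7|->6, |3|->3, |8|->7.5, |6|->4.5, |8|->7.5
Step 3: Attach original signs; sum ranks with positive sign and with negative sign.
W+ = 2 + 7.5 + 7.5 = 17
W- = 4.5 + 1 + 6 + 3 + 4.5 = 19
(Check: W+ + W- = 36 should equal n(n+1)/2 = 36.)
Step 4: Test statistic W = min(W+, W-) = 17.
Step 5: Ties in |d|, so use the tie-corrected normal approximation.
        E[W] = n(n+1)/4 = 8*9/4 = 18.
        Tie groups: |d|=6 (t=2), |d|=8 (t=2); sum(t^3 - t) = 12.
        Var[W] = n(n+1)(2n+1)/24 - sum(t^3-t)/48 = 1224/24 - 12/48 = 50.75.
        z = (W - E[W]) / sqrt(Var[W]) = (17 - 18) / 7.1239 = -0.1404.
        Two-sided p = 2*Phi(z) = 0.888366.
Step 6: alpha = 0.05. fail to reject H0.

W+ = 17, W- = 19, W = min = 17, p = 0.888366, fail to reject H0.
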